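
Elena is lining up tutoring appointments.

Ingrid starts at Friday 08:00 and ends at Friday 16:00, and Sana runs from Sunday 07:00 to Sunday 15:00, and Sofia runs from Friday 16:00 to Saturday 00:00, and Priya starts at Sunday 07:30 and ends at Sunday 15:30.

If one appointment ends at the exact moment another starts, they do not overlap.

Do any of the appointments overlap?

Yes

Sorted by start: Ingrid, Sofia, Sana, Priya.
Sofia starts exactly when Ingrid ends (back-to-back, no overlap), so Ingrid has no further overlaps.
Sana starts after Sofia ends, so Sofia has no further overlaps.
Priya starts before Sana ends → Sana and Priya overlap.
That's a conflict, so the schedule is not conflict-free.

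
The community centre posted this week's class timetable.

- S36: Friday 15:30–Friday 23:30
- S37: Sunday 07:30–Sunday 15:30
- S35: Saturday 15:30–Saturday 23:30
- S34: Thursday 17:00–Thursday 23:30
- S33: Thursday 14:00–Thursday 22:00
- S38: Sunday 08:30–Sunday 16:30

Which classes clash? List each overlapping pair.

S33 & S34, S37 & S38

Two intervals overlap when each starts before the other ends.
Sorted by start: S33, S34, S36, S35, S37, S38.
S34 starts before S33 ends → S33 and S34 overlap.
S36 starts after S33 ends, so nothing later overlaps S33 either.
S36 starts after S34 ends, so nothing later overlaps S34 either.
S35 starts after S36 ends, so nothing later overlaps S36 either.
S37 starts after S35 ends, so nothing later overlaps S35 either.
S38 starts before S37 ends → S37 and S38 overlap.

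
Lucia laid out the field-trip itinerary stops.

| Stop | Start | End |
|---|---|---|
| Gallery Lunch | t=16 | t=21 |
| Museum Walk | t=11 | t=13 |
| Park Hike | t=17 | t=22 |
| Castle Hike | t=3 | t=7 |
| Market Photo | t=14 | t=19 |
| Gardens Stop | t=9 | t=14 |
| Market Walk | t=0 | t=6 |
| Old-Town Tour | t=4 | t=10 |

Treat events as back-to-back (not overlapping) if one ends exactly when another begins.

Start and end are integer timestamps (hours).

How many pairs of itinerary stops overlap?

Sorted by start: Market Walk, Castle Hike, Old-Town Tour, Gardens Stop, Museum Walk, Market Photo, Gallery Lunch, Park Hike.
Castle Hike starts before Market Walk ends → Market Walk and Castle Hike overlap.
Old-Town Tour starts before Market Walk ends → Market Walk and Old-Town Tour overlap.
Gardens Stop starts after Market Walk ends — done with Market Walk.
Old-Town Tour starts before Castle Hike ends → Castle Hike and Old-Town Tour overlap.
Gardens Stop starts after Castle Hike ends — done with Castle Hike.
Gardens Stop starts before Old-Town Tour ends → Old-Town Tour and Gardens Stop overlap.
Museum Walk starts after Old-Town Tour ends — done with Old-Town Tour.
Museum Walk starts before Gardens Stop ends → Gardens Stop and Museum Walk overlap.
Market Photo starts exactly when Gardens Stop ends (back-to-back, no overlap) — done with Gardens Stop.
Market Photo starts after Museum Walk ends — done with Museum Walk.
Gallery Lunch starts before Market Photo ends → Market Photo and Gallery Lunch overlap.
Park Hike starts before Market Photo ends → Market Photo and Park Hike overlap.
Park Hike starts before Gallery Lunch ends → Gallery Lunch and Park Hike overlap.
Overlapping pairs: Castle Hike & Market Walk, Castle Hike & Old-Town Tour, Gallery Lunch & Market Photo, Gallery Lunch & Park Hike, Gardens Stop & Museum Walk, Gardens Stop & Old-Town Tour, Market Photo & Park Hike, Market Walk & Old-Town Tour — 8 in total.

8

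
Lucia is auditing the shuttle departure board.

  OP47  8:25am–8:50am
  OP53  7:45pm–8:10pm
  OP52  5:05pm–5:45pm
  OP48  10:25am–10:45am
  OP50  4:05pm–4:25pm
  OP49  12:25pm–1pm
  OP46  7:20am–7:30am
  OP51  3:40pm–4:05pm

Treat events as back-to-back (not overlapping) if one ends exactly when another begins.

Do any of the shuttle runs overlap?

Sorted by start: OP46, OP47, OP48, OP49, OP51, OP50, OP52, OP53.
OP47 starts after OP46 ends, so nothing later overlaps OP46 either.
OP48 starts after OP47 ends, so nothing later overlaps OP47 either.
OP49 starts after OP48 ends, so nothing later overlaps OP48 either.
OP51 starts after OP49 ends, so nothing later overlaps OP49 either.
OP50 starts exactly when OP51 ends (back-to-back, no overlap), so nothing later overlaps OP51 either.
OP52 starts after OP50 ends, so nothing later overlaps OP50 either.
OP53 starts after OP52 ends.
Every pair is clear; the schedule has no overlaps.

No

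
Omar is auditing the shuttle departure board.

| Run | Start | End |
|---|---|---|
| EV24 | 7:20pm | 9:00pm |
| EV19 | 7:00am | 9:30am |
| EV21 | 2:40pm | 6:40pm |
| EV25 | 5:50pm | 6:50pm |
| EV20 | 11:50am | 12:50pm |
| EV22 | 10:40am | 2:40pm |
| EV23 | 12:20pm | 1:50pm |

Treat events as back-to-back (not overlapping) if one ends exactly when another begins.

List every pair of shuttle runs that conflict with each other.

Sorted by start: EV19, EV22, EV20, EV23, EV21, EV25, EV24.
EV22 starts after EV19 ends; EV19 is clear from here.
EV20 starts before EV22 ends → EV22 and EV20 overlap.
EV23 starts before EV22 ends → EV22 and EV23 overlap.
EV21 starts exactly when EV22 ends (back-to-back, no overlap); EV22 is clear from here.
EV23 starts before EV20 ends → EV20 and EV23 overlap.
EV21 starts after EV20 ends; EV20 is clear from here.
EV21 starts after EV23 ends; EV23 is clear from here.
EV25 starts before EV21 ends → EV21 and EV25 overlap.
EV24 starts after EV21 ends.
EV24 starts after EV25 ends.

EV20 & EV22, EV20 & EV23, EV21 & EV25, EV22 & EV23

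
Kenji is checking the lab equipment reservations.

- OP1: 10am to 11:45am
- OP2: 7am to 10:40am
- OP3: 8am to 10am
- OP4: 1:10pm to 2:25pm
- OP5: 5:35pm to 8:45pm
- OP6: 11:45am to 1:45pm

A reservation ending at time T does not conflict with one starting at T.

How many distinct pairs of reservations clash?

3

Sorted by start: OP2, OP3, OP1, OP6, OP4, OP5.
OP3 starts before OP2 ends → OP2 and OP3 overlap.
OP1 starts before OP2 ends → OP2 and OP1 overlap.
OP6 starts after OP2 ends, so nothing later overlaps OP2 either.
OP1 starts exactly when OP3 ends (back-to-back, no overlap), so nothing later overlaps OP3 either.
OP6 starts exactly when OP1 ends (back-to-back, no overlap), so nothing later overlaps OP1 either.
OP4 starts before OP6 ends → OP6 and OP4 overlap.
OP5 starts after OP6 ends.
OP5 starts after OP4 ends.
Overlapping pairs: OP1 & OP2, OP2 & OP3, OP4 & OP6 — 3 in total.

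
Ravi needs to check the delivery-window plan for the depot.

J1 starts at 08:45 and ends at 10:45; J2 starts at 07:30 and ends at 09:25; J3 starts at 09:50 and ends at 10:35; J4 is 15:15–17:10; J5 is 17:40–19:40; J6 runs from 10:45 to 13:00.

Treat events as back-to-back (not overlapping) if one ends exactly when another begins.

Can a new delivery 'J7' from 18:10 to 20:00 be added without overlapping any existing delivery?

J2: ends 09:25 at or before J7 starts 18:10 → clear.
J1: ends 10:45 at or before J7 starts 18:10 → clear.
J3: ends 10:35 at or before J7 starts 18:10 → clear.
J6: ends 13:00 at or before J7 starts 18:10 → clear.
J4: ends 17:10 at or before J7 starts 18:10 → clear.
J5: starts 17:40 before J7 ends 20:00, and ends 19:40 after J7 starts 18:10 → overlap.
J7 overlaps J5.

No — it overlaps J5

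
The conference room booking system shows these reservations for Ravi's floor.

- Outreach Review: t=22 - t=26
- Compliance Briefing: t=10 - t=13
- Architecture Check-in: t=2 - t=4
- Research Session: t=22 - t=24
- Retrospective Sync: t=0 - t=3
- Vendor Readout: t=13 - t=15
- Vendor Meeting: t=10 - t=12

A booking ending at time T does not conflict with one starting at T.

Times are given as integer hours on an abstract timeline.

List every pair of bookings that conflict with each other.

Two intervals overlap when each starts before the other ends.
Sorted by start: Retrospective Sync, Architecture Check-in, Vendor Meeting, Compliance Briefing, Vendor Readout, Outreach Review, Research Session.
Architecture Check-in starts before Retrospective Sync ends → Retrospective Sync and Architecture Check-in overlap.
Vendor Meeting starts after Retrospective Sync ends; Retrospective Sync is clear from here.
Vendor Meeting starts after Architecture Check-in ends; Architecture Check-in is clear from here.
Compliance Briefing starts before Vendor Meeting ends → Vendor Meeting and Compliance Briefing overlap.
Vendor Readout starts after Vendor Meeting ends; Vendor Meeting is clear from here.
Vendor Readout starts exactly when Compliance Briefing ends (back-to-back, no overlap); Compliance Briefing is clear from here.
Outreach Review starts after Vendor Readout ends; Vendor Readout is clear from here.
Research Session starts before Outreach Review ends → Outreach Review and Research Session overlap.

Architecture Check-in & Retrospective Sync, Compliance Briefing & Vendor Meeting, Outreach Review & Research Session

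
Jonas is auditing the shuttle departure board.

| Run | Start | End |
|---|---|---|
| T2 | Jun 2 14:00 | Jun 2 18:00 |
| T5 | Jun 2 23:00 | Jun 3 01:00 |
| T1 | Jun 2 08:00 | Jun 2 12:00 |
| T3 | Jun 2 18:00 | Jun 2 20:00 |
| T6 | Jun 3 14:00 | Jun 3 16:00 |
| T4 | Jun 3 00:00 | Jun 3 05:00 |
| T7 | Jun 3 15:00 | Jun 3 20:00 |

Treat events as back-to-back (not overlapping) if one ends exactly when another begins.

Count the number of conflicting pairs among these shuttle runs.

2

Check each pair: they overlap iff neither finishes before the other starts.
Sorted by start: T1, T2, T3, T5, T4, T6, T7.
T2 starts after T1 ends — done with T1.
T3 starts exactly when T2 ends (back-to-back, no overlap) — done with T2.
T5 starts after T3 ends — done with T3.
T4 starts before T5 ends → T5 and T4 overlap.
T6 starts after T5 ends — done with T5.
T6 starts after T4 ends — done with T4.
T7 starts before T6 ends → T6 and T7 overlap.
Overlapping pairs: T4 & T5, T6 & T7 — 2 in total.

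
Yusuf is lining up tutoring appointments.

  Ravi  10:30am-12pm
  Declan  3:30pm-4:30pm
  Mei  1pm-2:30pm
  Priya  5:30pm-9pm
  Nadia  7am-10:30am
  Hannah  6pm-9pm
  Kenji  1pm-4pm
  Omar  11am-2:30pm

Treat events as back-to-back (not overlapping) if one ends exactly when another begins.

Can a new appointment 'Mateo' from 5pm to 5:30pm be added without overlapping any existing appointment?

Yes — the slot is free

Nadia: ends 10:30am at or before Mateo starts 5pm → clear.
Ravi: ends 12pm at or before Mateo starts 5pm → clear.
Omar: ends 2:30pm at or before Mateo starts 5pm → clear.
Kenji: ends 4pm at or before Mateo starts 5pm → clear.
Mei: ends 2:30pm at or before Mateo starts 5pm → clear.
Declan: ends 4:30pm at or before Mateo starts 5pm → clear.
Priya: starts 5:30pm at or after Mateo ends 5:30pm → clear.
Hannah: starts 6pm at or after Mateo ends 5:30pm → clear.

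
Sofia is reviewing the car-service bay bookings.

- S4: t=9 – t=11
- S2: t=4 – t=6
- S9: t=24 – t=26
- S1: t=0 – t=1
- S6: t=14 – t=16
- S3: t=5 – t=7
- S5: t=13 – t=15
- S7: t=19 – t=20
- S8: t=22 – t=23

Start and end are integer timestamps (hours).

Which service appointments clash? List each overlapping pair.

S2 & S3, S5 & S6

Two intervals overlap when each starts before the other ends.
Sorted by start: S1, S2, S3, S4, S5, S6, S7, S8, S9.
S2 starts after S1 ends — done with S1.
S3 starts before S2 ends → S2 and S3 overlap.
S4 starts after S2 ends — done with S2.
S4 starts after S3 ends — done with S3.
S5 starts after S4 ends — done with S4.
S6 starts before S5 ends → S5 and S6 overlap.
S7 starts after S5 ends — done with S5.
S7 starts after S6 ends — done with S6.
S8 starts after S7 ends — done with S7.
S9 starts after S8 ends.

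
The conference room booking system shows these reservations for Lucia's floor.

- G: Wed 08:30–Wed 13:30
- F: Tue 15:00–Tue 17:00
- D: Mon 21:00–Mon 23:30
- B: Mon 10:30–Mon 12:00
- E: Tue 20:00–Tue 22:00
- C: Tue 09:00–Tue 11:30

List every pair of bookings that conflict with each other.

Two intervals overlap when each starts before the other ends.
Sorted by start: B, D, C, F, E, G.
D starts after B ends, so nothing later overlaps B either.
C starts after D ends, so nothing later overlaps D either.
F starts after C ends, so nothing later overlaps C either.
E starts after F ends, so nothing later overlaps F either.
G starts after E ends.

none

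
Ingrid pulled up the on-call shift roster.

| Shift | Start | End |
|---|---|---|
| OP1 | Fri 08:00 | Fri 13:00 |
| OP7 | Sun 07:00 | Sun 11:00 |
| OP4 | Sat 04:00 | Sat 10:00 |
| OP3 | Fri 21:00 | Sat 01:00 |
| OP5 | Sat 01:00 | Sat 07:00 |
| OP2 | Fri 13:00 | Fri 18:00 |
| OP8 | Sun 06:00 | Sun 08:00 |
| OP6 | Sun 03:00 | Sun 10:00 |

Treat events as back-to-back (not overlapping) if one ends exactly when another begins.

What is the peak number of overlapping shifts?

3

Sweep the timeline, counting +1 at each start and −1 at each end (ends before starts at a tie):
Fri 08:00 start OP1 → 1
Fri 13:00 end OP1 → 0
Fri 13:00 start OP2 → 1
Fri 18:00 end OP2 → 0
Fri 21:00 start OP3 → 1
Sat 01:00 end OP3 → 0
Sat 01:00 start OP5 → 1
Sat 04:00 start OP4 → 2
Sat 07:00 end OP5 → 1
Sat 10:00 end OP4 → 0
Sun 03:00 start OP6 → 1
Sun 06:00 start OP8 → 2
Sun 07:00 start OP7 → 3
Sun 08:00 end OP8 → 2
Sun 10:00 end OP6 → 1
Sun 11:00 end OP7 → 0
Peak is 3, at Sun 07:00 (OP6, OP7, OP8).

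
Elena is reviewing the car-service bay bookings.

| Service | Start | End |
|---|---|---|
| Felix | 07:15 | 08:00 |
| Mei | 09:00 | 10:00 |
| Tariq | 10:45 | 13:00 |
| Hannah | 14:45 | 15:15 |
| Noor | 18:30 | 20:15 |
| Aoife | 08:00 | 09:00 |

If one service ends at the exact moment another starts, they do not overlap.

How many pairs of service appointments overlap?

Sorted by start: Felix, Aoife, Mei, Tariq, Hannah, Noor.
Aoife starts exactly when Felix ends (back-to-back, no overlap), so Felix has no further overlaps.
Mei starts exactly when Aoife ends (back-to-back, no overlap), so Aoife has no further overlaps.
Tariq starts after Mei ends, so Mei has no further overlaps.
Hannah starts after Tariq ends, so Tariq has no further overlaps.
Noor starts after Hannah ends.
No pair overlaps.

0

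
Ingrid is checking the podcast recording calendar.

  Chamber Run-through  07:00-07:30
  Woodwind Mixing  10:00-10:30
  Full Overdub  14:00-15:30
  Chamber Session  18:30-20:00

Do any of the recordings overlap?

No

Check each pair: they overlap iff neither finishes before the other starts.
Sorted by start: Chamber Run-through, Woodwind Mixing, Full Overdub, Chamber Session.
Woodwind Mixing starts after Chamber Run-through ends, so Chamber Run-through has no further overlaps.
Full Overdub starts after Woodwind Mixing ends, so Woodwind Mixing has no further overlaps.
Chamber Session starts after Full Overdub ends.
Every pair is clear; the schedule has no overlaps.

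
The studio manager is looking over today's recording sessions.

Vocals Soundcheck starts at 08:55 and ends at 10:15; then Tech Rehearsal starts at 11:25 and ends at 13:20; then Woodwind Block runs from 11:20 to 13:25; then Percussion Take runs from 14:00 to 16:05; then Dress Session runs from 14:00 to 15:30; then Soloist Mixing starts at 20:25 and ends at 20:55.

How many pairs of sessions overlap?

2

Two intervals overlap when each starts before the other ends.
Sorted by start: Vocals Soundcheck, Woodwind Block, Tech Rehearsal, Percussion Take, Dress Session, Soloist Mixing.
Woodwind Block starts after Vocals Soundcheck ends, so nothing later overlaps Vocals Soundcheck either.
Tech Rehearsal starts before Woodwind Block ends → Woodwind Block and Tech Rehearsal overlap.
Percussion Take starts after Woodwind Block ends, so nothing later overlaps Woodwind Block either.
Percussion Take starts after Tech Rehearsal ends, so nothing later overlaps Tech Rehearsal either.
Dress Session starts before Percussion Take ends → Percussion Take and Dress Session overlap.
Soloist Mixing starts after Percussion Take ends.
Soloist Mixing starts after Dress Session ends.
Overlapping pairs: Dress Session & Percussion Take, Tech Rehearsal & Woodwind Block — 2 in total.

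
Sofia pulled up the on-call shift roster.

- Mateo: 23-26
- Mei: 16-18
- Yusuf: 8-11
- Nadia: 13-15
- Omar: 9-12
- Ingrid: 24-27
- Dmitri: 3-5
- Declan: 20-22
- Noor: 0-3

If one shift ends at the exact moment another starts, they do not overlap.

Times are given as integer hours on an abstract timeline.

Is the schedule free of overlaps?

Sorted by start: Noor, Dmitri, Yusuf, Omar, Nadia, Mei, Declan, Mateo, Ingrid.
Dmitri starts exactly when Noor ends (back-to-back, no overlap) — done with Noor.
Yusuf starts after Dmitri ends — done with Dmitri.
Omar starts before Yusuf ends → Yusuf and Omar overlap.
That's a conflict, so the schedule is not conflict-free.

No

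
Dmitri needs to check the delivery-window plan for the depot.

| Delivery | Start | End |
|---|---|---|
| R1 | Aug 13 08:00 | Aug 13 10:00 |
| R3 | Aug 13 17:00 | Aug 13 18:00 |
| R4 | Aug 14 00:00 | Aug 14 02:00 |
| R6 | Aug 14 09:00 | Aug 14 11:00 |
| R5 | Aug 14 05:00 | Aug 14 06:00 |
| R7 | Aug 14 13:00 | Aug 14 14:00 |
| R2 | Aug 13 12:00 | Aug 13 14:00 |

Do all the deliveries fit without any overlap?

Yes

Sorted by start: R1, R2, R3, R4, R5, R6, R7.
R2 starts after R1 ends; R1 is clear from here.
R3 starts after R2 ends; R2 is clear from here.
R4 starts after R3 ends; R3 is clear from here.
R5 starts after R4 ends; R4 is clear from here.
R6 starts after R5 ends; R5 is clear from here.
R7 starts after R6 ends.
Every pair is clear; the schedule has no overlaps.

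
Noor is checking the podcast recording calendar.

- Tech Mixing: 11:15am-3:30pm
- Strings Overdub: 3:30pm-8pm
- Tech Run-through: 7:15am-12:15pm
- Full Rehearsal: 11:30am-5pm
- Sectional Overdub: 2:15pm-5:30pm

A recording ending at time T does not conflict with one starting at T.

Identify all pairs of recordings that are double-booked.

Sorted by start: Tech Run-through, Tech Mixing, Full Rehearsal, Sectional Overdub, Strings Overdub.
Tech Mixing starts before Tech Run-through ends → Tech Run-through and Tech Mixing overlap.
Full Rehearsal starts before Tech Run-through ends → Tech Run-through and Full Rehearsal overlap.
Sectional Overdub starts after Tech Run-through ends, so nothing later overlaps Tech Run-through either.
Full Rehearsal starts before Tech Mixing ends → Tech Mixing and Full Rehearsal overlap.
Sectional Overdub starts before Tech Mixing ends → Tech Mixing and Sectional Overdub overlap.
Strings Overdub starts exactly when Tech Mixing ends (back-to-back, no overlap).
Sectional Overdub starts before Full Rehearsal ends → Full Rehearsal and Sectional Overdub overlap.
Strings Overdub starts before Full Rehearsal ends → Full Rehearsal and Strings Overdub overlap.
Strings Overdub starts before Sectional Overdub ends → Sectional Overdub and Strings Overdub overlap.

Full Rehearsal & Sectional Overdub, Full Rehearsal & Strings Overdub, Full Rehearsal & Tech Mixing, Full Rehearsal & Tech Run-through, Sectional Overdub & Strings Overdub, Sectional Overdub & Tech Mixing, Tech Mixing & Tech Run-through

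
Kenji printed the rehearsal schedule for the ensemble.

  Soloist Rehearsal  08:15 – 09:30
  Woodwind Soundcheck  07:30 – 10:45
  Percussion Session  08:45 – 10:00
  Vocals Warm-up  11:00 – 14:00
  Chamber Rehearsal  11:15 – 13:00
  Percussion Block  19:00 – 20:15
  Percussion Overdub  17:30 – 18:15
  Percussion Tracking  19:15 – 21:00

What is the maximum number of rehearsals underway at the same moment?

3

Sort all start/end points and keep a running count:
07:30 start Woodwind Soundcheck → 1
08:15 start Soloist Rehearsal → 2
08:45 start Percussion Session → 3
09:30 end Soloist Rehearsal → 2
10:00 end Percussion Session → 1
10:45 end Woodwind Soundcheck → 0
11:00 start Vocals Warm-up → 1
11:15 start Chamber Rehearsal → 2
13:00 end Chamber Rehearsal → 1
14:00 end Vocals Warm-up → 0
17:30 start Percussion Overdub → 1
18:15 end Percussion Overdub → 0
19:00 start Percussion Block → 1
19:15 start Percussion Tracking → 2
20:15 end Percussion Block → 1
21:00 end Percussion Tracking → 0
Peak is 3, at 08:45 (Percussion Session, Soloist Rehearsal, Woodwind Soundcheck).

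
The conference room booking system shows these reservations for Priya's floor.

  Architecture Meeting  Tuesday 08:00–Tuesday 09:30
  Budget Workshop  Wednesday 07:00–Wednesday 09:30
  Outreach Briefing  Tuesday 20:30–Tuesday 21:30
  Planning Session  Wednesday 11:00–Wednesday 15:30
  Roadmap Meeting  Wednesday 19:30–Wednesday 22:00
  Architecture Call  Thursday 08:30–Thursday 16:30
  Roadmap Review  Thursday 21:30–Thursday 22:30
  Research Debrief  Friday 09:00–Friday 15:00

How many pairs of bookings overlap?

0

Sorted by start: Architecture Meeting, Outreach Briefing, Budget Workshop, Planning Session, Roadmap Meeting, Architecture Call, Roadmap Review, Research Debrief.
Outreach Briefing starts after Architecture Meeting ends — done with Architecture Meeting.
Budget Workshop starts after Outreach Briefing ends — done with Outreach Briefing.
Planning Session starts after Budget Workshop ends — done with Budget Workshop.
Roadmap Meeting starts after Planning Session ends — done with Planning Session.
Architecture Call starts after Roadmap Meeting ends — done with Roadmap Meeting.
Roadmap Review starts after Architecture Call ends — done with Architecture Call.
Research Debrief starts after Roadmap Review ends.
No pair overlaps.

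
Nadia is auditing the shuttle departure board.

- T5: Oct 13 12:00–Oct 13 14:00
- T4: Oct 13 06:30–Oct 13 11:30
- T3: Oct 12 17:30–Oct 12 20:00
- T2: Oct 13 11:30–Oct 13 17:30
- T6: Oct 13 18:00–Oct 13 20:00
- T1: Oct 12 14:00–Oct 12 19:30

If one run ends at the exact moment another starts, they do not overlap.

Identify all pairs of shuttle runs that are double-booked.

Check each pair: they overlap iff neither finishes before the other starts.
Sorted by start: T1, T3, T4, T2, T5, T6.
T3 starts before T1 ends → T1 and T3 overlap.
T4 starts after T1 ends — done with T1.
T4 starts after T3 ends — done with T3.
T2 starts exactly when T4 ends (back-to-back, no overlap) — done with T4.
T5 starts before T2 ends → T2 and T5 overlap.
T6 starts after T2 ends.
T6 starts after T5 ends.

T1 & T3, T2 & T5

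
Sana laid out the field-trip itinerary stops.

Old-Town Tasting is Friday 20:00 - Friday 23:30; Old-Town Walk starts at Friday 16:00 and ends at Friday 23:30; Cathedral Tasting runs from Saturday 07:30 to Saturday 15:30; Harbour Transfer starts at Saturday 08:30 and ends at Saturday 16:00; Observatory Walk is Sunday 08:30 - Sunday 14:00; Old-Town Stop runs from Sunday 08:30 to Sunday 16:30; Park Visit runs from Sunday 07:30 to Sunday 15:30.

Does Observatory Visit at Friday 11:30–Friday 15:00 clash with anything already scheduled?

No — it doesn't clash with anything

Old-Town Walk: starts Friday 16:00 at or after Observatory Visit ends Friday 15:00 → clear.
Old-Town Tasting: starts Friday 20:00 at or after Observatory Visit ends Friday 15:00 → clear.
Cathedral Tasting: starts Saturday 07:30 at or after Observatory Visit ends Friday 15:00 → clear.
Harbour Transfer: starts Saturday 08:30 at or after Observatory Visit ends Friday 15:00 → clear.
Park Visit: starts Sunday 07:30 at or after Observatory Visit ends Friday 15:00 → clear.
Observatory Walk: starts Sunday 08:30 at or after Observatory Visit ends Friday 15:00 → clear.
Old-Town Stop: starts Sunday 08:30 at or after Observatory Visit ends Friday 15:00 → clear.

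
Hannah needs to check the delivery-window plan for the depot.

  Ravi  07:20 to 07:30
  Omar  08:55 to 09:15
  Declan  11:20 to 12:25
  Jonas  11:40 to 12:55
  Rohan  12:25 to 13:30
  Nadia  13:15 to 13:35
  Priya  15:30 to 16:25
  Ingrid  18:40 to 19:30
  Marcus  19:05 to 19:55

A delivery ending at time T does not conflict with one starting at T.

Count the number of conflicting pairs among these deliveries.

4

Two intervals overlap when each starts before the other ends.
Sorted by start: Ravi, Omar, Declan, Jonas, Rohan, Nadia, Priya, Ingrid, Marcus.
Omar starts after Ravi ends; Ravi is clear from here.
Declan starts after Omar ends; Omar is clear from here.
Jonas starts before Declan ends → Declan and Jonas overlap.
Rohan starts exactly when Declan ends (back-to-back, no overlap); Declan is clear from here.
Rohan starts before Jonas ends → Jonas and Rohan overlap.
Nadia starts after Jonas ends; Jonas is clear from here.
Nadia starts before Rohan ends → Rohan and Nadia overlap.
Priya starts after Rohan ends; Rohan is clear from here.
Priya starts after Nadia ends; Nadia is clear from here.
Ingrid starts after Priya ends; Priya is clear from here.
Marcus starts before Ingrid ends → Ingrid and Marcus overlap.
Overlapping pairs: Declan & Jonas, Ingrid & Marcus, Jonas & Rohan, Nadia & Rohan — 4 in total.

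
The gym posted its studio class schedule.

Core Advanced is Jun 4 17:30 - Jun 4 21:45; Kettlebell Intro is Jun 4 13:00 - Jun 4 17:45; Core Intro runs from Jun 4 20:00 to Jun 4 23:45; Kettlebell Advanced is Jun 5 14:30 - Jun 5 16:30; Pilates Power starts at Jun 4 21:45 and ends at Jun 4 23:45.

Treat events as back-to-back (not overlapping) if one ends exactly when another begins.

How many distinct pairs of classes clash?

3

Check each pair: they overlap iff neither finishes before the other starts.
Sorted by start: Kettlebell Intro, Core Advanced, Core Intro, Pilates Power, Kettlebell Advanced.
Core Advanced starts before Kettlebell Intro ends → Kettlebell Intro and Core Advanced overlap.
Core Intro starts after Kettlebell Intro ends, so Kettlebell Intro has no further overlaps.
Core Intro starts before Core Advanced ends → Core Advanced and Core Intro overlap.
Pilates Power starts exactly when Core Advanced ends (back-to-back, no overlap), so Core Advanced has no further overlaps.
Pilates Power starts before Core Intro ends → Core Intro and Pilates Power overlap.
Kettlebell Advanced starts after Core Intro ends.
Kettlebell Advanced starts after Pilates Power ends.
Overlapping pairs: Core Advanced & Core Intro, Core Advanced & Kettlebell Intro, Core Intro & Pilates Power — 3 in total.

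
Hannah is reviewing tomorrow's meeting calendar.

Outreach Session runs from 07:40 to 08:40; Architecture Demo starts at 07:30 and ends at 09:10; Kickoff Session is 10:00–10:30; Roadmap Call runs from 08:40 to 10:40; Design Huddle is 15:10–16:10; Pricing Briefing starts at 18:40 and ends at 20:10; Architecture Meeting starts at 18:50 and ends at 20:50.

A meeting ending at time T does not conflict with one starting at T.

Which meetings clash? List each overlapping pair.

Architecture Demo & Outreach Session, Architecture Demo & Roadmap Call, Architecture Meeting & Pricing Briefing, Kickoff Session & Roadmap Call

Sorted by start: Architecture Demo, Outreach Session, Roadmap Call, Kickoff Session, Design Huddle, Pricing Briefing, Architecture Meeting.
Outreach Session starts before Architecture Demo ends → Architecture Demo and Outreach Session overlap.
Roadmap Call starts before Architecture Demo ends → Architecture Demo and Roadmap Call overlap.
Kickoff Session starts after Architecture Demo ends; Architecture Demo is clear from here.
Roadmap Call starts exactly when Outreach Session ends (back-to-back, no overlap); Outreach Session is clear from here.
Kickoff Session starts before Roadmap Call ends → Roadmap Call and Kickoff Session overlap.
Design Huddle starts after Roadmap Call ends; Roadmap Call is clear from here.
Design Huddle starts after Kickoff Session ends; Kickoff Session is clear from here.
Pricing Briefing starts after Design Huddle ends; Design Huddle is clear from here.
Architecture Meeting starts before Pricing Briefing ends → Pricing Briefing and Architecture Meeting overlap.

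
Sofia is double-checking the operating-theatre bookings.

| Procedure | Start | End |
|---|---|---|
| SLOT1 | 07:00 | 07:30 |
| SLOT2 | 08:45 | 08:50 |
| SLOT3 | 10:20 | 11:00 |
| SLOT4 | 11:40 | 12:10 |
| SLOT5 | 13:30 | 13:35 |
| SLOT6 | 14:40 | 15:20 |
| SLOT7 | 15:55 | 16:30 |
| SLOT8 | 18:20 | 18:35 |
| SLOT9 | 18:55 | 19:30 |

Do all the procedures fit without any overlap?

Sorted by start: SLOT1, SLOT2, SLOT3, SLOT4, SLOT5, SLOT6, SLOT7, SLOT8, SLOT9.
SLOT2 starts after SLOT1 ends — done with SLOT1.
SLOT3 starts after SLOT2 ends — done with SLOT2.
SLOT4 starts after SLOT3 ends — done with SLOT3.
SLOT5 starts after SLOT4 ends — done with SLOT4.
SLOT6 starts after SLOT5 ends — done with SLOT5.
SLOT7 starts after SLOT6 ends — done with SLOT6.
SLOT8 starts after SLOT7 ends — done with SLOT7.
SLOT9 starts after SLOT8 ends.
Every pair is clear; the schedule has no overlaps.

Yes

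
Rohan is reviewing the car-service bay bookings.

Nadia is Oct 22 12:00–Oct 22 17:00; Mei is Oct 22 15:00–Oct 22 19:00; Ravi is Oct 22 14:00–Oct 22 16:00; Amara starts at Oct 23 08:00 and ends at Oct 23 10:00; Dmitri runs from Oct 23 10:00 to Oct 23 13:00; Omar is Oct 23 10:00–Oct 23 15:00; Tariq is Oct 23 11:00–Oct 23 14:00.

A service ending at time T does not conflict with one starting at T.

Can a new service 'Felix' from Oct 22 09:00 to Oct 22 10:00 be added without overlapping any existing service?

Yes — the slot is free

Nadia: starts Oct 22 12:00 at or after Felix ends Oct 22 10:00 → clear.
Ravi: starts Oct 22 14:00 at or after Felix ends Oct 22 10:00 → clear.
Mei: starts Oct 22 15:00 at or after Felix ends Oct 22 10:00 → clear.
Amara: starts Oct 23 08:00 at or after Felix ends Oct 22 10:00 → clear.
Dmitri: starts Oct 23 10:00 at or after Felix ends Oct 22 10:00 → clear.
Omar: starts Oct 23 10:00 at or after Felix ends Oct 22 10:00 → clear.
Tariq: starts Oct 23 11:00 at or after Felix ends Oct 22 10:00 → clear.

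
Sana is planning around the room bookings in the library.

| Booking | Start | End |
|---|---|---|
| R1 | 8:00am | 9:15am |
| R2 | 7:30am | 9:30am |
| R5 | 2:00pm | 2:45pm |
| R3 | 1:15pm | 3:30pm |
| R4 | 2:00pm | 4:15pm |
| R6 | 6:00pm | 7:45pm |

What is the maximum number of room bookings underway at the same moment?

Sweep the timeline, counting +1 at each start and −1 at each end (ends before starts at a tie):
7:30am start R2 → 1
8:00am start R1 → 2
9:15am end R1 → 1
9:30am end R2 → 0
1:15pm start R3 → 1
2:00pm start R4 → 2
2:00pm start R5 → 3
2:45pm end R5 → 2
3:30pm end R3 → 1
4:15pm end R4 → 0
6:00pm start R6 → 1
7:45pm end R6 → 0
Peak is 3, at 2:00pm (R3, R4, R5).

3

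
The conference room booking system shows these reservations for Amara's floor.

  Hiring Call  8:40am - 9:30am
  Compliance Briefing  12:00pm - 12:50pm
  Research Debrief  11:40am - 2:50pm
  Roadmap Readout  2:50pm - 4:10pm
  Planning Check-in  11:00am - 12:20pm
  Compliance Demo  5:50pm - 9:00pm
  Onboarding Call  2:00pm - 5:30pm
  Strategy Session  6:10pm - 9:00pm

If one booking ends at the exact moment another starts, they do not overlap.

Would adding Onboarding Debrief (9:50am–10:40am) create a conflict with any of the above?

Hiring Call: ends 9:30am at or before Onboarding Debrief starts 9:50am → clear.
Planning Check-in: starts 11:00am at or after Onboarding Debrief ends 10:40am → clear.
Research Debrief: starts 11:40am at or after Onboarding Debrief ends 10:40am → clear.
Compliance Briefing: starts 12:00pm at or after Onboarding Debrief ends 10:40am → clear.
Onboarding Call: starts 2:00pm at or after Onboarding Debrief ends 10:40am → clear.
Roadmap Readout: starts 2:50pm at or after Onboarding Debrief ends 10:40am → clear.
Compliance Demo: starts 5:50pm at or after Onboarding Debrief ends 10:40am → clear.
Strategy Session: starts 6:10pm at or after Onboarding Debrief ends 10:40am → clear.

No — it doesn't clash with anything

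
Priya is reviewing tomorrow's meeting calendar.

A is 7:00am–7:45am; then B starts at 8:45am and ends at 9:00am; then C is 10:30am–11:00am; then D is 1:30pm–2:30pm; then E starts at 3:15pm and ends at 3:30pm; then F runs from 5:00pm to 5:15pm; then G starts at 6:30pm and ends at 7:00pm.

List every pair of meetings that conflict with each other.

no overlapping pairs

Two intervals overlap when each starts before the other ends.
Sorted by start: A, B, C, D, E, F, G.
B starts after A ends, so nothing later overlaps A either.
C starts after B ends, so nothing later overlaps B either.
D starts after C ends, so nothing later overlaps C either.
E starts after D ends, so nothing later overlaps D either.
F starts after E ends, so nothing later overlaps E either.
G starts after F ends.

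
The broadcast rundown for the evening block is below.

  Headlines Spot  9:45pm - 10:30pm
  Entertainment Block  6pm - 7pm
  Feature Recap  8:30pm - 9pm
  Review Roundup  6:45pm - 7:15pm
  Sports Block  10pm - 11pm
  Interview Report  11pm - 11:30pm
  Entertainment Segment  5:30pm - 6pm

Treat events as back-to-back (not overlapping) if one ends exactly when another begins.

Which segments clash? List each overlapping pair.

Two intervals overlap when each starts before the other ends.
Sorted by start: Entertainment Segment, Entertainment Block, Review Roundup, Feature Recap, Headlines Spot, Sports Block, Interview Report.
Entertainment Block starts exactly when Entertainment Segment ends (back-to-back, no overlap), so nothing later overlaps Entertainment Segment either.
Review Roundup starts before Entertainment Block ends → Entertainment Block and Review Roundup overlap.
Feature Recap starts after Entertainment Block ends, so nothing later overlaps Entertainment Block either.
Feature Recap starts after Review Roundup ends, so nothing later overlaps Review Roundup either.
Headlines Spot starts after Feature Recap ends, so nothing later overlaps Feature Recap either.
Sports Block starts before Headlines Spot ends → Headlines Spot and Sports Block overlap.
Interview Report starts after Headlines Spot ends.
Interview Report starts exactly when Sports Block ends (back-to-back, no overlap).

Entertainment Block & Review Roundup, Headlines Spot & Sports Block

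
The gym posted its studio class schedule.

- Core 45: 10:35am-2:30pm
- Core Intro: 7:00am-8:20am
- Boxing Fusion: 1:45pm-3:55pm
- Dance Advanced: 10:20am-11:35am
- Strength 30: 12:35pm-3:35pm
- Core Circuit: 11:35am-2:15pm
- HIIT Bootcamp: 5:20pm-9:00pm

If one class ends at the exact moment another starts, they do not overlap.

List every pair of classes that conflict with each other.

Sorted by start: Core Intro, Dance Advanced, Core 45, Core Circuit, Strength 30, Boxing Fusion, HIIT Bootcamp.
Dance Advanced starts after Core Intro ends — done with Core Intro.
Core 45 starts before Dance Advanced ends → Dance Advanced and Core 45 overlap.
Core Circuit starts exactly when Dance Advanced ends (back-to-back, no overlap) — done with Dance Advanced.
Core Circuit starts before Core 45 ends → Core 45 and Core Circuit overlap.
Strength 30 starts before Core 45 ends → Core 45 and Strength 30 overlap.
Boxing Fusion starts before Core 45 ends → Core 45 and Boxing Fusion overlap.
HIIT Bootcamp starts after Core 45 ends.
Strength 30 starts before Core Circuit ends → Core Circuit and Strength 30 overlap.
Boxing Fusion starts before Core Circuit ends → Core Circuit and Boxing Fusion overlap.
HIIT Bootcamp starts after Core Circuit ends.
Boxing Fusion starts before Strength 30 ends → Strength 30 and Boxing Fusion overlap.
HIIT Bootcamp starts after Strength 30 ends.
HIIT Bootcamp starts after Boxing Fusion ends.

Boxing Fusion & Core 45, Boxing Fusion & Core Circuit, Boxing Fusion & Strength 30, Core 45 & Core Circuit, Core 45 & Dance Advanced, Core 45 & Strength 30, Core Circuit & Strength 30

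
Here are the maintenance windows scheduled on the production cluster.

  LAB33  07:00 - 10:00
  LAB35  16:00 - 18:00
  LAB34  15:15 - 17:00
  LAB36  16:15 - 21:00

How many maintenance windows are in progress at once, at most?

3

Walk through starts and ends in time order (an end at T is processed before a start at T):
07:00 start LAB33 → 1
10:00 end LAB33 → 0
15:15 start LAB34 → 1
16:00 start LAB35 → 2
16:15 start LAB36 → 3
17:00 end LAB34 → 2
18:00 end LAB35 → 1
21:00 end LAB36 → 0
Peak is 3, at 16:15 (LAB34, LAB35, LAB36).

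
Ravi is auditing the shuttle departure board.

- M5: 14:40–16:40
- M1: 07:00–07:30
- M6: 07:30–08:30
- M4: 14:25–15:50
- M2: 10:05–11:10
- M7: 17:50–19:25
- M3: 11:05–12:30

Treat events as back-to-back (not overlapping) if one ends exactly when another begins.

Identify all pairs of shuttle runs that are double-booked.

M2 & M3, M4 & M5

Sorted by start: M1, M6, M2, M3, M4, M5, M7.
M6 starts exactly when M1 ends (back-to-back, no overlap), so nothing later overlaps M1 either.
M2 starts after M6 ends, so nothing later overlaps M6 either.
M3 starts before M2 ends → M2 and M3 overlap.
M4 starts after M2 ends, so nothing later overlaps M2 either.
M4 starts after M3 ends, so nothing later overlaps M3 either.
M5 starts before M4 ends → M4 and M5 overlap.
M7 starts after M4 ends.
M7 starts after M5 ends.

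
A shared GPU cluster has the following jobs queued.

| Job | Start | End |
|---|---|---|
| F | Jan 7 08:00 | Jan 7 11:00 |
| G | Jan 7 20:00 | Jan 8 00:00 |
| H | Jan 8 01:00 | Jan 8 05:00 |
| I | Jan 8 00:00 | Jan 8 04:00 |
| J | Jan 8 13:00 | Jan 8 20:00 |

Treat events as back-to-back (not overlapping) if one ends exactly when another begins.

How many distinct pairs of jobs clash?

Check each pair: they overlap iff neither finishes before the other starts.
Sorted by start: F, G, I, H, J.
G starts after F ends — done with F.
I starts exactly when G ends (back-to-back, no overlap) — done with G.
H starts before I ends → I and H overlap.
J starts after I ends.
J starts after H ends.
Overlapping pairs: H & I — 1 in total.

1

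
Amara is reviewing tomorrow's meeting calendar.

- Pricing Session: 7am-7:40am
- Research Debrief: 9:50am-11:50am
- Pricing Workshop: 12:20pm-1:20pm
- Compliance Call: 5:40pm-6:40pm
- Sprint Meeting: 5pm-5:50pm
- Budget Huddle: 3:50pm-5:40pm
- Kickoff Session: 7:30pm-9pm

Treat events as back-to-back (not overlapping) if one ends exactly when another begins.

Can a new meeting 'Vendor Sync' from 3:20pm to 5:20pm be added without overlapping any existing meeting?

Pricing Session: ends 7:40am at or before Vendor Sync starts 3:20pm → clear.
Research Debrief: ends 11:50am at or before Vendor Sync starts 3:20pm → clear.
Pricing Workshop: ends 1:20pm at or before Vendor Sync starts 3:20pm → clear.
Budget Huddle: starts 3:50pm before Vendor Sync ends 5:20pm, and ends 5:40pm after Vendor Sync starts 3:20pm → overlap.
Sprint Meeting: starts 5pm before Vendor Sync ends 5:20pm, and ends 5:50pm after Vendor Sync starts 3:20pm → overlap.
Compliance Call: starts 5:40pm at or after Vendor Sync ends 5:20pm → clear.
Kickoff Session: starts 7:30pm at or after Vendor Sync ends 5:20pm → clear.
Vendor Sync overlaps Sprint Meeting, Budget Huddle.

No — it overlaps Budget Huddle, Sprint Meeting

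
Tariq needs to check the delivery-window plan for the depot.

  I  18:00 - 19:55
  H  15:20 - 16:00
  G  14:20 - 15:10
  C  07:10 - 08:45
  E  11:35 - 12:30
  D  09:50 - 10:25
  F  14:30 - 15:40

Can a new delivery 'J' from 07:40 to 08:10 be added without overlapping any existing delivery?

C: starts 07:10 before J ends 08:10, and ends 08:45 after J starts 07:40 → overlap.
D: starts 09:50 at or after J ends 08:10 → clear.
E: starts 11:35 at or after J ends 08:10 → clear.
G: starts 14:20 at or after J ends 08:10 → clear.
F: starts 14:30 at or after J ends 08:10 → clear.
H: starts 15:20 at or after J ends 08:10 → clear.
I: starts 18:00 at or after J ends 08:10 → clear.
J overlaps C.

No — it overlaps C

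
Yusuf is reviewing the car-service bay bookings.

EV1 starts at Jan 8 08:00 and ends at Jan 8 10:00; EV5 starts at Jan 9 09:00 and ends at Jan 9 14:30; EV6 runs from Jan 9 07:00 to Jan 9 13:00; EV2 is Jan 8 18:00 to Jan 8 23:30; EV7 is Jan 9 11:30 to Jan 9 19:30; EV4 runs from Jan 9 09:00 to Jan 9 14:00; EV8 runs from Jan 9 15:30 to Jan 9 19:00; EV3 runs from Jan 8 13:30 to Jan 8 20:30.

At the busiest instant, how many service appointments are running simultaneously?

Sort all start/end points and keep a running count:
Jan 8 08:00 start EV1 → 1
Jan 8 10:00 end EV1 → 0
Jan 8 13:30 start EV3 → 1
Jan 8 18:00 start EV2 → 2
Jan 8 20:30 end EV3 → 1
Jan 8 23:30 end EV2 → 0
Jan 9 07:00 start EV6 → 1
Jan 9 09:00 start EV4 → 2
Jan 9 09:00 start EV5 → 3
Jan 9 11:30 start EV7 → 4
Jan 9 13:00 end EV6 → 3
Jan 9 14:00 end EV4 → 2
Jan 9 14:30 end EV5 → 1
Jan 9 15:30 start EV8 → 2
Jan 9 19:00 end EV8 → 1
Jan 9 19:30 end EV7 → 0
Peak is 4, at Jan 9 11:30 (EV4, EV5, EV6, EV7).

4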